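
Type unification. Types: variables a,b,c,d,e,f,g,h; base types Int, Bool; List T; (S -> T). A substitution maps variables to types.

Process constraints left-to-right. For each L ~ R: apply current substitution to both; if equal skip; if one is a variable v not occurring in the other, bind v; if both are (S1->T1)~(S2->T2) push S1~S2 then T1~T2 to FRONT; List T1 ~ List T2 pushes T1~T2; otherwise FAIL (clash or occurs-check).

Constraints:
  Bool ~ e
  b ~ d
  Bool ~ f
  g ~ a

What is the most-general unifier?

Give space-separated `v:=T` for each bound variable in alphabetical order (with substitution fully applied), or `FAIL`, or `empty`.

Answer: b:=d e:=Bool f:=Bool g:=a

Derivation:
step 1: unify Bool ~ e  [subst: {-} | 3 pending]
  bind e := Bool
step 2: unify b ~ d  [subst: {e:=Bool} | 2 pending]
  bind b := d
step 3: unify Bool ~ f  [subst: {e:=Bool, b:=d} | 1 pending]
  bind f := Bool
step 4: unify g ~ a  [subst: {e:=Bool, b:=d, f:=Bool} | 0 pending]
  bind g := a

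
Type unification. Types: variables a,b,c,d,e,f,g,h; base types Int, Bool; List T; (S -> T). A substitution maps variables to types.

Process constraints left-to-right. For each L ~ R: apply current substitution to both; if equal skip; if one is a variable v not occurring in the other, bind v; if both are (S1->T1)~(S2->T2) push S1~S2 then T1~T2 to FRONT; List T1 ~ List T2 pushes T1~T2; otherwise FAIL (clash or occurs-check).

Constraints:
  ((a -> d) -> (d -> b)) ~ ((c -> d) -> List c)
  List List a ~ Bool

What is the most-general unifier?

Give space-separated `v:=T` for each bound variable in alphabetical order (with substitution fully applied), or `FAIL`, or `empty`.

step 1: unify ((a -> d) -> (d -> b)) ~ ((c -> d) -> List c)  [subst: {-} | 1 pending]
  -> decompose arrow: push (a -> d)~(c -> d), (d -> b)~List c
step 2: unify (a -> d) ~ (c -> d)  [subst: {-} | 2 pending]
  -> decompose arrow: push a~c, d~d
step 3: unify a ~ c  [subst: {-} | 3 pending]
  bind a := c
step 4: unify d ~ d  [subst: {a:=c} | 2 pending]
  -> identical, skip
step 5: unify (d -> b) ~ List c  [subst: {a:=c} | 1 pending]
  clash: (d -> b) vs List c

Answer: FAIL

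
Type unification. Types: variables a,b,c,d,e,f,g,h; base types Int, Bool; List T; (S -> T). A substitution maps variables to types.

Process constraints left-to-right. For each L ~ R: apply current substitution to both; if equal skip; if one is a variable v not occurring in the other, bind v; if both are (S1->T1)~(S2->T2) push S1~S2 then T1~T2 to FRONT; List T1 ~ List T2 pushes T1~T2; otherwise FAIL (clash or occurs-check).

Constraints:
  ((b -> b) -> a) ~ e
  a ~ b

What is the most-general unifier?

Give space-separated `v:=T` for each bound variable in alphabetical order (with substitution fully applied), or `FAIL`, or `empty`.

Answer: a:=b e:=((b -> b) -> b)

Derivation:
step 1: unify ((b -> b) -> a) ~ e  [subst: {-} | 1 pending]
  bind e := ((b -> b) -> a)
step 2: unify a ~ b  [subst: {e:=((b -> b) -> a)} | 0 pending]
  bind a := b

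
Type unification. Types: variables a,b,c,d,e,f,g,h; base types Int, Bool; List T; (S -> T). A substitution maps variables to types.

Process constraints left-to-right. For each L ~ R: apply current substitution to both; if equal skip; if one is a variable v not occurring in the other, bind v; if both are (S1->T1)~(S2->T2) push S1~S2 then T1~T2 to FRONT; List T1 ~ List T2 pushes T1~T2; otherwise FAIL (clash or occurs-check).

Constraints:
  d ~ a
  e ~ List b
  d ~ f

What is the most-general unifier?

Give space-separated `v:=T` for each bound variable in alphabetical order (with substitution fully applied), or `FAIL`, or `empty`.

Answer: a:=f d:=f e:=List b

Derivation:
step 1: unify d ~ a  [subst: {-} | 2 pending]
  bind d := a
step 2: unify e ~ List b  [subst: {d:=a} | 1 pending]
  bind e := List b
step 3: unify a ~ f  [subst: {d:=a, e:=List b} | 0 pending]
  bind a := f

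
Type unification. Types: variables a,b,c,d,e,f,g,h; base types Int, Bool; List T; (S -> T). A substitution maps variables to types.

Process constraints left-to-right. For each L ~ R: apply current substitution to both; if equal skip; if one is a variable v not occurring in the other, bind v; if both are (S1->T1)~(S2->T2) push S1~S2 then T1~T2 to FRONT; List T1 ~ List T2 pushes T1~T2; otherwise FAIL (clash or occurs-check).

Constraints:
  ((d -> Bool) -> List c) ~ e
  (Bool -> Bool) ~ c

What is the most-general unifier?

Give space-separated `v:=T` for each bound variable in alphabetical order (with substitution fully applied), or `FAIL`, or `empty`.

Answer: c:=(Bool -> Bool) e:=((d -> Bool) -> List (Bool -> Bool))

Derivation:
step 1: unify ((d -> Bool) -> List c) ~ e  [subst: {-} | 1 pending]
  bind e := ((d -> Bool) -> List c)
step 2: unify (Bool -> Bool) ~ c  [subst: {e:=((d -> Bool) -> List c)} | 0 pending]
  bind c := (Bool -> Bool)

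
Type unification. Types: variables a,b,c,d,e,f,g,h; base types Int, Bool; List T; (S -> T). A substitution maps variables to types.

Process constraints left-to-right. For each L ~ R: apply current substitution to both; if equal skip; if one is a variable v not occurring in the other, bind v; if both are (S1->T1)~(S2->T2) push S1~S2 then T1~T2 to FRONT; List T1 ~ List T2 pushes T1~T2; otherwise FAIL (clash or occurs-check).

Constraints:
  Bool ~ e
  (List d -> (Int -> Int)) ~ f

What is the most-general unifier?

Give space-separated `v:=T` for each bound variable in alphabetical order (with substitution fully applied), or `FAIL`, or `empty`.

step 1: unify Bool ~ e  [subst: {-} | 1 pending]
  bind e := Bool
step 2: unify (List d -> (Int -> Int)) ~ f  [subst: {e:=Bool} | 0 pending]
  bind f := (List d -> (Int -> Int))

Answer: e:=Bool f:=(List d -> (Int -> Int))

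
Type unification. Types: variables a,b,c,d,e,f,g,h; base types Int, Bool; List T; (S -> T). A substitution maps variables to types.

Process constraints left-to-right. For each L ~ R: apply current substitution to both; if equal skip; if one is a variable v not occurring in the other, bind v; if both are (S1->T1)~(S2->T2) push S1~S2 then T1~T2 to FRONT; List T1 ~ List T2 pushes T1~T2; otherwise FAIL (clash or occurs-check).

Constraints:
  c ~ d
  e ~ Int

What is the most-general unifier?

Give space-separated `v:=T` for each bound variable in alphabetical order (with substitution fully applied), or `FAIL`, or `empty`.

Answer: c:=d e:=Int

Derivation:
step 1: unify c ~ d  [subst: {-} | 1 pending]
  bind c := d
step 2: unify e ~ Int  [subst: {c:=d} | 0 pending]
  bind e := Int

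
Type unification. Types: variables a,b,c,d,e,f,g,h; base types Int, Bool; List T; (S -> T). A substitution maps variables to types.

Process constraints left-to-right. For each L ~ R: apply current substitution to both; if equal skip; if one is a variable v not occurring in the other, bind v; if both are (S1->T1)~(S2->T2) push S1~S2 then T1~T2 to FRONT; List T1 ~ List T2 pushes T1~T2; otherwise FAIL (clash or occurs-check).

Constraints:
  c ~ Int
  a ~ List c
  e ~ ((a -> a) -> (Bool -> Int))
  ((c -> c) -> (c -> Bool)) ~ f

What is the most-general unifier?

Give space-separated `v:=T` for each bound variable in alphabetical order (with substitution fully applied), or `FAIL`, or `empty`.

step 1: unify c ~ Int  [subst: {-} | 3 pending]
  bind c := Int
step 2: unify a ~ List Int  [subst: {c:=Int} | 2 pending]
  bind a := List Int
step 3: unify e ~ ((List Int -> List Int) -> (Bool -> Int))  [subst: {c:=Int, a:=List Int} | 1 pending]
  bind e := ((List Int -> List Int) -> (Bool -> Int))
step 4: unify ((Int -> Int) -> (Int -> Bool)) ~ f  [subst: {c:=Int, a:=List Int, e:=((List Int -> List Int) -> (Bool -> Int))} | 0 pending]
  bind f := ((Int -> Int) -> (Int -> Bool))

Answer: a:=List Int c:=Int e:=((List Int -> List Int) -> (Bool -> Int)) f:=((Int -> Int) -> (Int -> Bool))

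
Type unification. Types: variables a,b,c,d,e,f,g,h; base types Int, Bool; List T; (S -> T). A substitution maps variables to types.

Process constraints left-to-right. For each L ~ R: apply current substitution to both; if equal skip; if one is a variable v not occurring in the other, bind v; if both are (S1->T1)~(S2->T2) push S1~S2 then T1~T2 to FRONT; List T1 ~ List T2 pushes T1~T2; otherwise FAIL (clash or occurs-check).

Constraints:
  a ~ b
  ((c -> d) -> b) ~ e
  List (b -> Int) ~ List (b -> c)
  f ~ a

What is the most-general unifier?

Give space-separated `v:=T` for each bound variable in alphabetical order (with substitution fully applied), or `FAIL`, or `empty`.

step 1: unify a ~ b  [subst: {-} | 3 pending]
  bind a := b
step 2: unify ((c -> d) -> b) ~ e  [subst: {a:=b} | 2 pending]
  bind e := ((c -> d) -> b)
step 3: unify List (b -> Int) ~ List (b -> c)  [subst: {a:=b, e:=((c -> d) -> b)} | 1 pending]
  -> decompose List: push (b -> Int)~(b -> c)
step 4: unify (b -> Int) ~ (b -> c)  [subst: {a:=b, e:=((c -> d) -> b)} | 1 pending]
  -> decompose arrow: push b~b, Int~c
step 5: unify b ~ b  [subst: {a:=b, e:=((c -> d) -> b)} | 2 pending]
  -> identical, skip
step 6: unify Int ~ c  [subst: {a:=b, e:=((c -> d) -> b)} | 1 pending]
  bind c := Int
step 7: unify f ~ b  [subst: {a:=b, e:=((c -> d) -> b), c:=Int} | 0 pending]
  bind f := b

Answer: a:=b c:=Int e:=((Int -> d) -> b) f:=b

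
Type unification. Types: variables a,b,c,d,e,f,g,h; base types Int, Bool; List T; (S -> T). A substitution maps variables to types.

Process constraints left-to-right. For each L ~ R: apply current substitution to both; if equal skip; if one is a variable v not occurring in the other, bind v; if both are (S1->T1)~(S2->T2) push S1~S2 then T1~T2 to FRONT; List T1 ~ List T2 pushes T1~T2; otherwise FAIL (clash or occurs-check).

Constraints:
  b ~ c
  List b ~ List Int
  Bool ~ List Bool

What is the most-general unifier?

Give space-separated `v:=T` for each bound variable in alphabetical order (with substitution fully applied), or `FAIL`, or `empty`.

step 1: unify b ~ c  [subst: {-} | 2 pending]
  bind b := c
step 2: unify List c ~ List Int  [subst: {b:=c} | 1 pending]
  -> decompose List: push c~Int
step 3: unify c ~ Int  [subst: {b:=c} | 1 pending]
  bind c := Int
step 4: unify Bool ~ List Bool  [subst: {b:=c, c:=Int} | 0 pending]
  clash: Bool vs List Bool

Answer: FAIL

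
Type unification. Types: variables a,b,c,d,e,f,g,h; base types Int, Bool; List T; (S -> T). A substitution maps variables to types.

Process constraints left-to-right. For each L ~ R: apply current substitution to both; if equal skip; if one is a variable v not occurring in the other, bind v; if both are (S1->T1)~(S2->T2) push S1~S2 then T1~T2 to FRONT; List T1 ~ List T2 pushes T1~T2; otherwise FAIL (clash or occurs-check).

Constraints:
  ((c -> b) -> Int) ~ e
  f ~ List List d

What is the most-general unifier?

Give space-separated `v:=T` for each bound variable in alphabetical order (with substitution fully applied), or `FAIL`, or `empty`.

Answer: e:=((c -> b) -> Int) f:=List List d

Derivation:
step 1: unify ((c -> b) -> Int) ~ e  [subst: {-} | 1 pending]
  bind e := ((c -> b) -> Int)
step 2: unify f ~ List List d  [subst: {e:=((c -> b) -> Int)} | 0 pending]
  bind f := List List d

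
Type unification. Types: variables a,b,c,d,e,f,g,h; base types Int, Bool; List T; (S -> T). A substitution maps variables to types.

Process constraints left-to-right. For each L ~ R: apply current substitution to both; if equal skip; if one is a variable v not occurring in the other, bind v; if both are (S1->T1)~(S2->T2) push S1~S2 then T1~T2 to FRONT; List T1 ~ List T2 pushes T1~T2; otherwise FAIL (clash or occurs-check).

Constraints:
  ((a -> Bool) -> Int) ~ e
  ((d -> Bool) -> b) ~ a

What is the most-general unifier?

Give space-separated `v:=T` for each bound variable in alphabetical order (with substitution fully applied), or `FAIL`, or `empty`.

Answer: a:=((d -> Bool) -> b) e:=((((d -> Bool) -> b) -> Bool) -> Int)

Derivation:
step 1: unify ((a -> Bool) -> Int) ~ e  [subst: {-} | 1 pending]
  bind e := ((a -> Bool) -> Int)
step 2: unify ((d -> Bool) -> b) ~ a  [subst: {e:=((a -> Bool) -> Int)} | 0 pending]
  bind a := ((d -> Bool) -> b)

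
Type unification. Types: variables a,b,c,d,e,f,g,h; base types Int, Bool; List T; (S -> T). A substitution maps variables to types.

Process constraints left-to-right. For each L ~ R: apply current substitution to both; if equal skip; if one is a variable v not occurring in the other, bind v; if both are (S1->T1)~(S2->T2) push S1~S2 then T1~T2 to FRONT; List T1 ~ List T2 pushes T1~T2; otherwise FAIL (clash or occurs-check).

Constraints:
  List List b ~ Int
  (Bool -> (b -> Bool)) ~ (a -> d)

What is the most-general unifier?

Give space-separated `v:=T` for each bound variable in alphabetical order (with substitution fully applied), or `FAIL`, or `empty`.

step 1: unify List List b ~ Int  [subst: {-} | 1 pending]
  clash: List List b vs Int

Answer: FAIL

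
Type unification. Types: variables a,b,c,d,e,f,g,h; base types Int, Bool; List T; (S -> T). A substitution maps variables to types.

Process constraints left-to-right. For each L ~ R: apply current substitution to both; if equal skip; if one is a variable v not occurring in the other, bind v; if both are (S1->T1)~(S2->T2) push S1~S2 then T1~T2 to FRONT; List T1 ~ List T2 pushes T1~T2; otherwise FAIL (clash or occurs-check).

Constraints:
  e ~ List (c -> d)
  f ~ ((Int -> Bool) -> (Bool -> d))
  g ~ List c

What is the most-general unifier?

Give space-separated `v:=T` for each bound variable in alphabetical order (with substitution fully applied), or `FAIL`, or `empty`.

step 1: unify e ~ List (c -> d)  [subst: {-} | 2 pending]
  bind e := List (c -> d)
step 2: unify f ~ ((Int -> Bool) -> (Bool -> d))  [subst: {e:=List (c -> d)} | 1 pending]
  bind f := ((Int -> Bool) -> (Bool -> d))
step 3: unify g ~ List c  [subst: {e:=List (c -> d), f:=((Int -> Bool) -> (Bool -> d))} | 0 pending]
  bind g := List c

Answer: e:=List (c -> d) f:=((Int -> Bool) -> (Bool -> d)) g:=List c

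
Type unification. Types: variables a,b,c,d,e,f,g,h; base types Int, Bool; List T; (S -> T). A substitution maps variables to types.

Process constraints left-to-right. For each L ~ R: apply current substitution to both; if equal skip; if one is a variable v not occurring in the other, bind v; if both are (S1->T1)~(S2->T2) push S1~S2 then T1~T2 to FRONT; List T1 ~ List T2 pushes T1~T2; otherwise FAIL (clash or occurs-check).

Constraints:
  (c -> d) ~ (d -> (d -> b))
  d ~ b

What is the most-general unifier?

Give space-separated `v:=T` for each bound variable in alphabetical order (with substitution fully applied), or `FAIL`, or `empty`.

step 1: unify (c -> d) ~ (d -> (d -> b))  [subst: {-} | 1 pending]
  -> decompose arrow: push c~d, d~(d -> b)
step 2: unify c ~ d  [subst: {-} | 2 pending]
  bind c := d
step 3: unify d ~ (d -> b)  [subst: {c:=d} | 1 pending]
  occurs-check fail: d in (d -> b)

Answer: FAIL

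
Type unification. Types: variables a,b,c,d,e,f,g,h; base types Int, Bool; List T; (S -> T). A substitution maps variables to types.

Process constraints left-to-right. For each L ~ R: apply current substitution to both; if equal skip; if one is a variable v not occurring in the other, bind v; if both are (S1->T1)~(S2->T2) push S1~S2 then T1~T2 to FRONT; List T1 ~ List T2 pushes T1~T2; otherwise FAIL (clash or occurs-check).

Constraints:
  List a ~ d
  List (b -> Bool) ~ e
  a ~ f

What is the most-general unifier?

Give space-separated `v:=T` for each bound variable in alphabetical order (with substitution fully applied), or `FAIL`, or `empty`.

Answer: a:=f d:=List f e:=List (b -> Bool)

Derivation:
step 1: unify List a ~ d  [subst: {-} | 2 pending]
  bind d := List a
step 2: unify List (b -> Bool) ~ e  [subst: {d:=List a} | 1 pending]
  bind e := List (b -> Bool)
step 3: unify a ~ f  [subst: {d:=List a, e:=List (b -> Bool)} | 0 pending]
  bind a := f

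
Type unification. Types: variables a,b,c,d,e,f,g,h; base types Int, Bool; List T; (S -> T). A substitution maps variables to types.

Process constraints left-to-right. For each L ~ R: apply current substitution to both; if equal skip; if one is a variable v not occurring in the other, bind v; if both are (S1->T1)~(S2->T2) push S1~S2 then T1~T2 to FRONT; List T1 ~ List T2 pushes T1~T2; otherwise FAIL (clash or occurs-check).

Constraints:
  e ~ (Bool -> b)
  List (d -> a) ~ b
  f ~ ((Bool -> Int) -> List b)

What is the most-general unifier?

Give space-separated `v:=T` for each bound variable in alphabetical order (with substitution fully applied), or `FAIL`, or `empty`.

Answer: b:=List (d -> a) e:=(Bool -> List (d -> a)) f:=((Bool -> Int) -> List List (d -> a))

Derivation:
step 1: unify e ~ (Bool -> b)  [subst: {-} | 2 pending]
  bind e := (Bool -> b)
step 2: unify List (d -> a) ~ b  [subst: {e:=(Bool -> b)} | 1 pending]
  bind b := List (d -> a)
step 3: unify f ~ ((Bool -> Int) -> List List (d -> a))  [subst: {e:=(Bool -> b), b:=List (d -> a)} | 0 pending]
  bind f := ((Bool -> Int) -> List List (d -> a))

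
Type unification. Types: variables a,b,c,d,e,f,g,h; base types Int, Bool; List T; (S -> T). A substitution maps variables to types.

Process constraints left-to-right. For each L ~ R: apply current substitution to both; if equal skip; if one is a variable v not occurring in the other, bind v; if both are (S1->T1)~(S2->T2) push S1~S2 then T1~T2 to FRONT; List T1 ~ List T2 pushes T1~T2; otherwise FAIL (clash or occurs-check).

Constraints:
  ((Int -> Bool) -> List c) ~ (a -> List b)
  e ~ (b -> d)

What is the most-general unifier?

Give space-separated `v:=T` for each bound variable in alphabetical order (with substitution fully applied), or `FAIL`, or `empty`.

step 1: unify ((Int -> Bool) -> List c) ~ (a -> List b)  [subst: {-} | 1 pending]
  -> decompose arrow: push (Int -> Bool)~a, List c~List b
step 2: unify (Int -> Bool) ~ a  [subst: {-} | 2 pending]
  bind a := (Int -> Bool)
step 3: unify List c ~ List b  [subst: {a:=(Int -> Bool)} | 1 pending]
  -> decompose List: push c~b
step 4: unify c ~ b  [subst: {a:=(Int -> Bool)} | 1 pending]
  bind c := b
step 5: unify e ~ (b -> d)  [subst: {a:=(Int -> Bool), c:=b} | 0 pending]
  bind e := (b -> d)

Answer: a:=(Int -> Bool) c:=b e:=(b -> d)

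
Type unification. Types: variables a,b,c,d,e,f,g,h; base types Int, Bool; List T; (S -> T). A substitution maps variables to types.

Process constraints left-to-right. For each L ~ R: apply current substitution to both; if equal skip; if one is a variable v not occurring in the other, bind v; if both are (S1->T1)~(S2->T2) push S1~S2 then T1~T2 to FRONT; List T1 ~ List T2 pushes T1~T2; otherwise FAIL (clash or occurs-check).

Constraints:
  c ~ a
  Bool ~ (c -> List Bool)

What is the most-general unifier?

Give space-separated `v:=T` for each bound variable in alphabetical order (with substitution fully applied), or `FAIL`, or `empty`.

Answer: FAIL

Derivation:
step 1: unify c ~ a  [subst: {-} | 1 pending]
  bind c := a
step 2: unify Bool ~ (a -> List Bool)  [subst: {c:=a} | 0 pending]
  clash: Bool vs (a -> List Bool)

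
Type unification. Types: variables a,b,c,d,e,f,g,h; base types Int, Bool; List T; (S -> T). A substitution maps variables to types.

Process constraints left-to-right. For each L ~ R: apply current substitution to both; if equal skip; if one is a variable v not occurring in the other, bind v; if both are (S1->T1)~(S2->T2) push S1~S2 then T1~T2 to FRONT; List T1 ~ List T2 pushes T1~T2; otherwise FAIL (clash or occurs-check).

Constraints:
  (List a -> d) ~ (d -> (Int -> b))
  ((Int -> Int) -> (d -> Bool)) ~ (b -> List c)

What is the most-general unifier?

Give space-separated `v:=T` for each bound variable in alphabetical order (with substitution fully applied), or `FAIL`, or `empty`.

Answer: FAIL

Derivation:
step 1: unify (List a -> d) ~ (d -> (Int -> b))  [subst: {-} | 1 pending]
  -> decompose arrow: push List a~d, d~(Int -> b)
step 2: unify List a ~ d  [subst: {-} | 2 pending]
  bind d := List a
step 3: unify List a ~ (Int -> b)  [subst: {d:=List a} | 1 pending]
  clash: List a vs (Int -> b)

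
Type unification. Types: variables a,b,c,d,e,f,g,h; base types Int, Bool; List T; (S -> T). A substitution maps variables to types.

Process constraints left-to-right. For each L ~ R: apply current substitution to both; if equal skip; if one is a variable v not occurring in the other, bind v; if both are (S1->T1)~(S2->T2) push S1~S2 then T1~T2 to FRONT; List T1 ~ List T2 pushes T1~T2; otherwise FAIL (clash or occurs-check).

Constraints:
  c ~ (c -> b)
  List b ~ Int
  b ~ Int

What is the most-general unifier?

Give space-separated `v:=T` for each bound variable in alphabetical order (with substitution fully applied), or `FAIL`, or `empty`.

step 1: unify c ~ (c -> b)  [subst: {-} | 2 pending]
  occurs-check fail: c in (c -> b)

Answer: FAIL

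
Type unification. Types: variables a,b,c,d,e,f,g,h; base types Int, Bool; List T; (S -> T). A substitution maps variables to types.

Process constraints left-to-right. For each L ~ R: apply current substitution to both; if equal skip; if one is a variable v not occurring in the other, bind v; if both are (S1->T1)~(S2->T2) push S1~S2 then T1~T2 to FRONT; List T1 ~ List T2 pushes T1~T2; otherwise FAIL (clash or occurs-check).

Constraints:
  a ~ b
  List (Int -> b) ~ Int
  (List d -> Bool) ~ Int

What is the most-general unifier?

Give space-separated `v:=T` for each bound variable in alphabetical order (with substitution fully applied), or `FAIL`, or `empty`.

step 1: unify a ~ b  [subst: {-} | 2 pending]
  bind a := b
step 2: unify List (Int -> b) ~ Int  [subst: {a:=b} | 1 pending]
  clash: List (Int -> b) vs Int

Answer: FAIL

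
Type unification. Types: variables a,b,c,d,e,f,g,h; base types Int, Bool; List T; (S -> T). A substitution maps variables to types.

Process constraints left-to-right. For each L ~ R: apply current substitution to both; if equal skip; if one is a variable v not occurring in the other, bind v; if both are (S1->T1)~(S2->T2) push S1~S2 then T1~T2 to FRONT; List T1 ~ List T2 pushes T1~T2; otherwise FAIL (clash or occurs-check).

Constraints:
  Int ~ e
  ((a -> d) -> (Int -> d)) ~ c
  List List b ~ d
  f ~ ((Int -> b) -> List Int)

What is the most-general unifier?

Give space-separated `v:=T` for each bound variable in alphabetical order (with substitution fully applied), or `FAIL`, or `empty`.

step 1: unify Int ~ e  [subst: {-} | 3 pending]
  bind e := Int
step 2: unify ((a -> d) -> (Int -> d)) ~ c  [subst: {e:=Int} | 2 pending]
  bind c := ((a -> d) -> (Int -> d))
step 3: unify List List b ~ d  [subst: {e:=Int, c:=((a -> d) -> (Int -> d))} | 1 pending]
  bind d := List List b
step 4: unify f ~ ((Int -> b) -> List Int)  [subst: {e:=Int, c:=((a -> d) -> (Int -> d)), d:=List List b} | 0 pending]
  bind f := ((Int -> b) -> List Int)

Answer: c:=((a -> List List b) -> (Int -> List List b)) d:=List List b e:=Int f:=((Int -> b) -> List Int)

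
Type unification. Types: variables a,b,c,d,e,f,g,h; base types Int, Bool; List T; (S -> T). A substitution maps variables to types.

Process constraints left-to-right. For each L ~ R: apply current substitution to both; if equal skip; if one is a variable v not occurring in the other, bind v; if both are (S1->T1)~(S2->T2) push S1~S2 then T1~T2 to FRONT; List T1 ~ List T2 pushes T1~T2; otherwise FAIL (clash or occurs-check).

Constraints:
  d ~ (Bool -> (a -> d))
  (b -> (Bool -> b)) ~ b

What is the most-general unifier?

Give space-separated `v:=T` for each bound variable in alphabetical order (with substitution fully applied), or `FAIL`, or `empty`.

step 1: unify d ~ (Bool -> (a -> d))  [subst: {-} | 1 pending]
  occurs-check fail: d in (Bool -> (a -> d))

Answer: FAIL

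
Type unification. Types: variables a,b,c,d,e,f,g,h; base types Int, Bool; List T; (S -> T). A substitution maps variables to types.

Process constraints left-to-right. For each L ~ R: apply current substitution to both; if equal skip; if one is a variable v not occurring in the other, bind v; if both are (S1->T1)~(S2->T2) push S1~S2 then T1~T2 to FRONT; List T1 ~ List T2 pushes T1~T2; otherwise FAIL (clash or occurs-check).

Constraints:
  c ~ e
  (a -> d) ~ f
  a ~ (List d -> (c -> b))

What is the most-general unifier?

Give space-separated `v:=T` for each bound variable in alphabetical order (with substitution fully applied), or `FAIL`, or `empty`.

Answer: a:=(List d -> (e -> b)) c:=e f:=((List d -> (e -> b)) -> d)

Derivation:
step 1: unify c ~ e  [subst: {-} | 2 pending]
  bind c := e
step 2: unify (a -> d) ~ f  [subst: {c:=e} | 1 pending]
  bind f := (a -> d)
step 3: unify a ~ (List d -> (e -> b))  [subst: {c:=e, f:=(a -> d)} | 0 pending]
  bind a := (List d -> (e -> b))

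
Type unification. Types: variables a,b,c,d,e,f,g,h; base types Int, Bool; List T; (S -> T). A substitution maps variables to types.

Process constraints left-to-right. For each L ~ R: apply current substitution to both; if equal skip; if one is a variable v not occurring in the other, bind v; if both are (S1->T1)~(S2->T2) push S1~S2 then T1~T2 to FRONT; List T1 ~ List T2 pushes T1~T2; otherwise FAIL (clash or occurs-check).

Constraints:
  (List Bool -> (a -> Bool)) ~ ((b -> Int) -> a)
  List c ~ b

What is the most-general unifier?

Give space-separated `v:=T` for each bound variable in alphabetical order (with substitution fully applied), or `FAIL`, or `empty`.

Answer: FAIL

Derivation:
step 1: unify (List Bool -> (a -> Bool)) ~ ((b -> Int) -> a)  [subst: {-} | 1 pending]
  -> decompose arrow: push List Bool~(b -> Int), (a -> Bool)~a
step 2: unify List Bool ~ (b -> Int)  [subst: {-} | 2 pending]
  clash: List Bool vs (b -> Int)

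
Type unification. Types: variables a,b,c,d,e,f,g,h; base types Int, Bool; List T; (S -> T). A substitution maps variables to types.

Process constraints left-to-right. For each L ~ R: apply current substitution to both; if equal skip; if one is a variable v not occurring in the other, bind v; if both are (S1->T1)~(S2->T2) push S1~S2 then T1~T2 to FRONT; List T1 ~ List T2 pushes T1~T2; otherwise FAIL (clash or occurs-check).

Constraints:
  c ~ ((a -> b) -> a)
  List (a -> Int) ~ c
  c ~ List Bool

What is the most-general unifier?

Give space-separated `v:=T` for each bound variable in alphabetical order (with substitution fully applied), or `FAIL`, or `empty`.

step 1: unify c ~ ((a -> b) -> a)  [subst: {-} | 2 pending]
  bind c := ((a -> b) -> a)
step 2: unify List (a -> Int) ~ ((a -> b) -> a)  [subst: {c:=((a -> b) -> a)} | 1 pending]
  clash: List (a -> Int) vs ((a -> b) -> a)

Answer: FAIL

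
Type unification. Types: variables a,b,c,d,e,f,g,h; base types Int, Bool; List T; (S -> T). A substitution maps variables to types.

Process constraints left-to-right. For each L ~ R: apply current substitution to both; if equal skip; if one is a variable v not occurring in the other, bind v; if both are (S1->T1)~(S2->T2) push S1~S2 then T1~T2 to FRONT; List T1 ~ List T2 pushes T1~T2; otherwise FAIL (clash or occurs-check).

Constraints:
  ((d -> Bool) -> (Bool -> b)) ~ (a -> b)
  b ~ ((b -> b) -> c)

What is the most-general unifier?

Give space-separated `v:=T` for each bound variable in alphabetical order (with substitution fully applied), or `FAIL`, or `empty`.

step 1: unify ((d -> Bool) -> (Bool -> b)) ~ (a -> b)  [subst: {-} | 1 pending]
  -> decompose arrow: push (d -> Bool)~a, (Bool -> b)~b
step 2: unify (d -> Bool) ~ a  [subst: {-} | 2 pending]
  bind a := (d -> Bool)
step 3: unify (Bool -> b) ~ b  [subst: {a:=(d -> Bool)} | 1 pending]
  occurs-check fail

Answer: FAIL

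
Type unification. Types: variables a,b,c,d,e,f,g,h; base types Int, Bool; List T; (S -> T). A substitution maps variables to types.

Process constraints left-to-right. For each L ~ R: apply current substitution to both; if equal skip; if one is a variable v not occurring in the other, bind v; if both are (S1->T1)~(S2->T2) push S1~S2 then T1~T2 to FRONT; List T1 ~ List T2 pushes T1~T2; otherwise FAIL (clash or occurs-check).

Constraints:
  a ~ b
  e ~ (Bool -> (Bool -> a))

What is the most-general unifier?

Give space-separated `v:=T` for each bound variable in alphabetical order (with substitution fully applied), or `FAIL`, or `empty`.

Answer: a:=b e:=(Bool -> (Bool -> b))

Derivation:
step 1: unify a ~ b  [subst: {-} | 1 pending]
  bind a := b
step 2: unify e ~ (Bool -> (Bool -> b))  [subst: {a:=b} | 0 pending]
  bind e := (Bool -> (Bool -> b))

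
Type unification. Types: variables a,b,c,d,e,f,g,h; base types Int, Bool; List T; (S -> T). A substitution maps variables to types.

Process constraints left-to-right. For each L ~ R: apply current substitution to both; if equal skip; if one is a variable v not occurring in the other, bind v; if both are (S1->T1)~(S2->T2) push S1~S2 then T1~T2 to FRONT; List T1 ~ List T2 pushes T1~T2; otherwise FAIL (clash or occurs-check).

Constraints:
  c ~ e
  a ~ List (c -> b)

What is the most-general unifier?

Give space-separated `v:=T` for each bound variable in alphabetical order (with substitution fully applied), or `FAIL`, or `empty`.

Answer: a:=List (e -> b) c:=e

Derivation:
step 1: unify c ~ e  [subst: {-} | 1 pending]
  bind c := e
step 2: unify a ~ List (e -> b)  [subst: {c:=e} | 0 pending]
  bind a := List (e -> b)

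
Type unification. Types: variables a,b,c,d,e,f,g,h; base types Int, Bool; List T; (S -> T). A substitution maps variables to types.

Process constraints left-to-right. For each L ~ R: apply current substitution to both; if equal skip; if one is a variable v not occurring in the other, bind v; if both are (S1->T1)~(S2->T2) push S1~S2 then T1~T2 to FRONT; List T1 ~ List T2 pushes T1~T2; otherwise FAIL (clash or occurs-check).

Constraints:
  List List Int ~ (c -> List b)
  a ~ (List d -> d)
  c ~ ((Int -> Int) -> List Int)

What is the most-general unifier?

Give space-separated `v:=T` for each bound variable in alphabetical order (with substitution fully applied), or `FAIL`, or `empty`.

step 1: unify List List Int ~ (c -> List b)  [subst: {-} | 2 pending]
  clash: List List Int vs (c -> List b)

Answer: FAIL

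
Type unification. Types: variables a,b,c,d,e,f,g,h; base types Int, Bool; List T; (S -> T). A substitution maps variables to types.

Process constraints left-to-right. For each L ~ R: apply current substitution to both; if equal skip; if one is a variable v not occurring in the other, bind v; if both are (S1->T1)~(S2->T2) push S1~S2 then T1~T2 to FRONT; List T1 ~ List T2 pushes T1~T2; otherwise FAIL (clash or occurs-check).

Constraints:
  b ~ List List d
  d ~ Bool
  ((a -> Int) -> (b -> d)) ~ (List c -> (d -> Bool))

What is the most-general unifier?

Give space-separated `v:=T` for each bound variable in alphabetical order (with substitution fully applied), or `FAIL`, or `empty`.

step 1: unify b ~ List List d  [subst: {-} | 2 pending]
  bind b := List List d
step 2: unify d ~ Bool  [subst: {b:=List List d} | 1 pending]
  bind d := Bool
step 3: unify ((a -> Int) -> (List List Bool -> Bool)) ~ (List c -> (Bool -> Bool))  [subst: {b:=List List d, d:=Bool} | 0 pending]
  -> decompose arrow: push (a -> Int)~List c, (List List Bool -> Bool)~(Bool -> Bool)
step 4: unify (a -> Int) ~ List c  [subst: {b:=List List d, d:=Bool} | 1 pending]
  clash: (a -> Int) vs List c

Answer: FAIL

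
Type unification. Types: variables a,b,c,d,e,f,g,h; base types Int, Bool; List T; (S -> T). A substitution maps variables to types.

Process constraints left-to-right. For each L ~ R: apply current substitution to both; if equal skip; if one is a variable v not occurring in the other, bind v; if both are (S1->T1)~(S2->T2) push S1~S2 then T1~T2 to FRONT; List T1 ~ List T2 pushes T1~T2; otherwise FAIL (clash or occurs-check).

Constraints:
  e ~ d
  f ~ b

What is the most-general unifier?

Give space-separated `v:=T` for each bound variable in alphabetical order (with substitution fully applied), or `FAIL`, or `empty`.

step 1: unify e ~ d  [subst: {-} | 1 pending]
  bind e := d
step 2: unify f ~ b  [subst: {e:=d} | 0 pending]
  bind f := b

Answer: e:=d f:=b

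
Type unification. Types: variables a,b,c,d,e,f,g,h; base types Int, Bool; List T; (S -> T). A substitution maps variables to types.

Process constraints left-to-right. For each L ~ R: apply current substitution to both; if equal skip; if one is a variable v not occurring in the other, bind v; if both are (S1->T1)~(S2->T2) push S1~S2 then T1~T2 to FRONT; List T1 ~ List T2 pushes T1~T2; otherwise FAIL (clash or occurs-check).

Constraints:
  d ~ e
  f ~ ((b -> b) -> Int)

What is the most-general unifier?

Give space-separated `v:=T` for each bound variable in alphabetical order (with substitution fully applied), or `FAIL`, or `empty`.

Answer: d:=e f:=((b -> b) -> Int)

Derivation:
step 1: unify d ~ e  [subst: {-} | 1 pending]
  bind d := e
step 2: unify f ~ ((b -> b) -> Int)  [subst: {d:=e} | 0 pending]
  bind f := ((b -> b) -> Int)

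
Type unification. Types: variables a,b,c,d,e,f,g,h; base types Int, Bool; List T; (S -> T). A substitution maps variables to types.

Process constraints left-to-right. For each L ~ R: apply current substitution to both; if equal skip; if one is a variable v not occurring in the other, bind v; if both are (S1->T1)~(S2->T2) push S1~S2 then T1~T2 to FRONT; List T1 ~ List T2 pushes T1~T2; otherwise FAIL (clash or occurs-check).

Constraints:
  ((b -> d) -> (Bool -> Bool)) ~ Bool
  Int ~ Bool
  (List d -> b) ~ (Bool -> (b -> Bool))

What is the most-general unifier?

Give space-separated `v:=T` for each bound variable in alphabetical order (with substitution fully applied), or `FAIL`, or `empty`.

Answer: FAIL

Derivation:
step 1: unify ((b -> d) -> (Bool -> Bool)) ~ Bool  [subst: {-} | 2 pending]
  clash: ((b -> d) -> (Bool -> Bool)) vs Bool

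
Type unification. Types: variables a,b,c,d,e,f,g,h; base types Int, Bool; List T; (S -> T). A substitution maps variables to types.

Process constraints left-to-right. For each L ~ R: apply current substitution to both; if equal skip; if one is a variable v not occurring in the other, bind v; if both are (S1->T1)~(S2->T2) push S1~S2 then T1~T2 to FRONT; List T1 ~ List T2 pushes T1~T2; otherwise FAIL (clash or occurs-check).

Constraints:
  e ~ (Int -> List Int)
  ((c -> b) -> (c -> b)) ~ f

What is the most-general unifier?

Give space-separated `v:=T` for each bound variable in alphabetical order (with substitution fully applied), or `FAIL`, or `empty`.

step 1: unify e ~ (Int -> List Int)  [subst: {-} | 1 pending]
  bind e := (Int -> List Int)
step 2: unify ((c -> b) -> (c -> b)) ~ f  [subst: {e:=(Int -> List Int)} | 0 pending]
  bind f := ((c -> b) -> (c -> b))

Answer: e:=(Int -> List Int) f:=((c -> b) -> (c -> b))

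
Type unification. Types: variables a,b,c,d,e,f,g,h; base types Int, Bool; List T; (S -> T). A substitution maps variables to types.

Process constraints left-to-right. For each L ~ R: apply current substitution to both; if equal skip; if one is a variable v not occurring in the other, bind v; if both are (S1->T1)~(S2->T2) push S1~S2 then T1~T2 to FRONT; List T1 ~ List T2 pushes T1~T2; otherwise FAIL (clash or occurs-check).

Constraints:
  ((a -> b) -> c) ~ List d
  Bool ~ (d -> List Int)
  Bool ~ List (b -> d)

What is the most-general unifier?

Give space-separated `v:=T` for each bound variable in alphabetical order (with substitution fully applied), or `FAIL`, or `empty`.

Answer: FAIL

Derivation:
step 1: unify ((a -> b) -> c) ~ List d  [subst: {-} | 2 pending]
  clash: ((a -> b) -> c) vs List d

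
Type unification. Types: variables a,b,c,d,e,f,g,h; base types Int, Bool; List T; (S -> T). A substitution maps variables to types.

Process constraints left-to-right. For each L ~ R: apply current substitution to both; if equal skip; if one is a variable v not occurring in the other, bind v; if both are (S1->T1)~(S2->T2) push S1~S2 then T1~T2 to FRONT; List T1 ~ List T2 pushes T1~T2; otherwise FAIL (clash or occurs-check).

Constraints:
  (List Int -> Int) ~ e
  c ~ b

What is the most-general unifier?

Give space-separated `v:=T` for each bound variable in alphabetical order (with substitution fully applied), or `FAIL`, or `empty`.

step 1: unify (List Int -> Int) ~ e  [subst: {-} | 1 pending]
  bind e := (List Int -> Int)
step 2: unify c ~ b  [subst: {e:=(List Int -> Int)} | 0 pending]
  bind c := b

Answer: c:=b e:=(List Int -> Int)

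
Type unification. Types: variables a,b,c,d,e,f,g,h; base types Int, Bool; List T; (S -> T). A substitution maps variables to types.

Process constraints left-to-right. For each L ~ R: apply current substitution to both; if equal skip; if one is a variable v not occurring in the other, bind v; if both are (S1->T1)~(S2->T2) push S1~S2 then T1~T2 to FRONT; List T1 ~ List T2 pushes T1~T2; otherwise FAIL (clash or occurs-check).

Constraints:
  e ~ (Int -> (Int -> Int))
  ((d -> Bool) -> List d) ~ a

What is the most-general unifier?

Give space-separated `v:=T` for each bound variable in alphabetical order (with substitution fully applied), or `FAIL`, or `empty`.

step 1: unify e ~ (Int -> (Int -> Int))  [subst: {-} | 1 pending]
  bind e := (Int -> (Int -> Int))
step 2: unify ((d -> Bool) -> List d) ~ a  [subst: {e:=(Int -> (Int -> Int))} | 0 pending]
  bind a := ((d -> Bool) -> List d)

Answer: a:=((d -> Bool) -> List d) e:=(Int -> (Int -> Int))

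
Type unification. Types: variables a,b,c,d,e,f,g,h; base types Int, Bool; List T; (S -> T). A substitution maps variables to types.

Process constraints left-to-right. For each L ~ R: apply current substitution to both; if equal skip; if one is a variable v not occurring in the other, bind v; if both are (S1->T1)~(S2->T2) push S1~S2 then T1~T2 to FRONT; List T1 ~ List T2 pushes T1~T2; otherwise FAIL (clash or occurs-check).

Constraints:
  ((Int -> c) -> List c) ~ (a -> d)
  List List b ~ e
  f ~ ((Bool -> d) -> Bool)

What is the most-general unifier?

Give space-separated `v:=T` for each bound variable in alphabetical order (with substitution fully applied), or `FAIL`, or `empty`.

step 1: unify ((Int -> c) -> List c) ~ (a -> d)  [subst: {-} | 2 pending]
  -> decompose arrow: push (Int -> c)~a, List c~d
step 2: unify (Int -> c) ~ a  [subst: {-} | 3 pending]
  bind a := (Int -> c)
step 3: unify List c ~ d  [subst: {a:=(Int -> c)} | 2 pending]
  bind d := List c
step 4: unify List List b ~ e  [subst: {a:=(Int -> c), d:=List c} | 1 pending]
  bind e := List List b
step 5: unify f ~ ((Bool -> List c) -> Bool)  [subst: {a:=(Int -> c), d:=List c, e:=List List b} | 0 pending]
  bind f := ((Bool -> List c) -> Bool)

Answer: a:=(Int -> c) d:=List c e:=List List b f:=((Bool -> List c) -> Bool)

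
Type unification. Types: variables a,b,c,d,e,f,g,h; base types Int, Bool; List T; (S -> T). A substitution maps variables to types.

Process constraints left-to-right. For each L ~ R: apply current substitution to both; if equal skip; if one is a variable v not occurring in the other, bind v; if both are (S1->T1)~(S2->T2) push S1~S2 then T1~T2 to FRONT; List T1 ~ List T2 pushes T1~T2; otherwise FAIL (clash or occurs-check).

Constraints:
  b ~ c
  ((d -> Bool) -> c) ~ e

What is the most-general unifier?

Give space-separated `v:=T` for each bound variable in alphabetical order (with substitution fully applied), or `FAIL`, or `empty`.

Answer: b:=c e:=((d -> Bool) -> c)

Derivation:
step 1: unify b ~ c  [subst: {-} | 1 pending]
  bind b := c
step 2: unify ((d -> Bool) -> c) ~ e  [subst: {b:=c} | 0 pending]
  bind e := ((d -> Bool) -> c)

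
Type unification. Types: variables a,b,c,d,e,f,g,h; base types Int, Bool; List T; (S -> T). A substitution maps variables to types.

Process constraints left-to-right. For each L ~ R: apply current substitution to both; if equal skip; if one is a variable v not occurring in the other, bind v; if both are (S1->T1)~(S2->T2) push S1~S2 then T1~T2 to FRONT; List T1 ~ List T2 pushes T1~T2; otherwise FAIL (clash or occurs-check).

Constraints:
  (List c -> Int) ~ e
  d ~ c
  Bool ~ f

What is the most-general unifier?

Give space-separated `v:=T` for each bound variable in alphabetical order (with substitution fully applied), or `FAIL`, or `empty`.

Answer: d:=c e:=(List c -> Int) f:=Bool

Derivation:
step 1: unify (List c -> Int) ~ e  [subst: {-} | 2 pending]
  bind e := (List c -> Int)
step 2: unify d ~ c  [subst: {e:=(List c -> Int)} | 1 pending]
  bind d := c
step 3: unify Bool ~ f  [subst: {e:=(List c -> Int), d:=c} | 0 pending]
  bind f := Bool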